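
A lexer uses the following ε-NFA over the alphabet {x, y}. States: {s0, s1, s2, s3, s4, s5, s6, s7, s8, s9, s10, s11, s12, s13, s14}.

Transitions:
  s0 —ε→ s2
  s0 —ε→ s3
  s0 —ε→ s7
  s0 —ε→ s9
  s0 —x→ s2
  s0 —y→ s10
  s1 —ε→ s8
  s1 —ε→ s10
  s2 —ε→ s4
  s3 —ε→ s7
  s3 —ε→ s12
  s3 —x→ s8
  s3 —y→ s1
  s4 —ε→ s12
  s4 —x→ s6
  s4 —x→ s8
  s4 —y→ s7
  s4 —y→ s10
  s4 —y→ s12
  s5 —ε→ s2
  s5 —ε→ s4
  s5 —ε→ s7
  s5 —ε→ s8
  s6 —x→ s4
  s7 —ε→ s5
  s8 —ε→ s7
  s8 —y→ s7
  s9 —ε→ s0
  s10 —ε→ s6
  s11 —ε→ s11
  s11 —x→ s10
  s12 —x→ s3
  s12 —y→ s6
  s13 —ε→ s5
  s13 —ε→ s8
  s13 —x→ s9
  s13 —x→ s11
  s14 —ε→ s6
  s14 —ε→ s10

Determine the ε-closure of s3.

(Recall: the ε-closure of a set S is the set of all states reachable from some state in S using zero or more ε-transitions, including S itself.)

Start with {s3}.
From s3 via ε: add s7, s12.
From s7 via ε: add s5.
From s5 via ε: add s2, s4, s8.
No new states can be added; the closed set is {s2, s3, s4, s5, s7, s8, s12}.

{s2, s3, s4, s5, s7, s8, s12}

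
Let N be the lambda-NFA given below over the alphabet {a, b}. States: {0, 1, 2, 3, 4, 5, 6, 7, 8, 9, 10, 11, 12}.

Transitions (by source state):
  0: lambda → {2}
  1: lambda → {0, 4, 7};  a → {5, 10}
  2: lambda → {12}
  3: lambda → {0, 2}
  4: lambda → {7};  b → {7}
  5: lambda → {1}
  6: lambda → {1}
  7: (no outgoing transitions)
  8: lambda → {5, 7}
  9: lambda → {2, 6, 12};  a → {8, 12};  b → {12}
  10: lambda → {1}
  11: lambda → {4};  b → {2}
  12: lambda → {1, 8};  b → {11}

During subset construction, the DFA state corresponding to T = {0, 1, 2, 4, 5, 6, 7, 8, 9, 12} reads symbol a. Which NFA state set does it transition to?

1 on a → {5, 10}.
9 on a → {8, 12}.
No a-transition from 0, 2, 4, 5, 6, 7, 8, 12.
Union after reading a: {5, 8, 10, 12}.
Now take the lambda-closure:
From 5 via lambda: add 1.
From 8 via lambda: add 7.
From 1 via lambda: add 0, 4.
From 0 via lambda: add 2.
No new states can be added; the closed set is {0, 1, 2, 4, 5, 7, 8, 10, 12}.

{0, 1, 2, 4, 5, 7, 8, 10, 12}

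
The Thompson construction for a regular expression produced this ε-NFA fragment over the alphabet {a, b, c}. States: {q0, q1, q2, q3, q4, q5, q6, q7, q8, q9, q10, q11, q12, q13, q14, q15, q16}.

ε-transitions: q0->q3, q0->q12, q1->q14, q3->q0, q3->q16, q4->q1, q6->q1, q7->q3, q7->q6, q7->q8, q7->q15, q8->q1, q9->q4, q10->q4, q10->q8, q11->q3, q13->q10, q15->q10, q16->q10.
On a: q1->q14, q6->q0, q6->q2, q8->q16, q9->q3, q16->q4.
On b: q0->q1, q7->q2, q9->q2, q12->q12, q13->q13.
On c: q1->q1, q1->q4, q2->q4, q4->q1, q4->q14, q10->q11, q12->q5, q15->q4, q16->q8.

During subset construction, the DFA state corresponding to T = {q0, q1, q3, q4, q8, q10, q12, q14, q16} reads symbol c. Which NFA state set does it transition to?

{q0, q1, q3, q4, q5, q8, q10, q11, q12, q14, q16}

q1 on c → {q1, q4}.
q4 on c → {q1, q14}.
q10 on c → {q11}.
q12 on c → {q5}.
q16 on c → {q8}.
No c-transition from q0, q3, q8, q14.
Union after reading c: {q1, q4, q5, q8, q11, q14}.
Now take the ε-closure:
From q11 via ε: add q3.
From q3 via ε: add q0, q16.
From q0 via ε: add q12.
From q16 via ε: add q10.
No new states can be added; the closed set is {q0, q1, q3, q4, q5, q8, q10, q11, q12, q14, q16}.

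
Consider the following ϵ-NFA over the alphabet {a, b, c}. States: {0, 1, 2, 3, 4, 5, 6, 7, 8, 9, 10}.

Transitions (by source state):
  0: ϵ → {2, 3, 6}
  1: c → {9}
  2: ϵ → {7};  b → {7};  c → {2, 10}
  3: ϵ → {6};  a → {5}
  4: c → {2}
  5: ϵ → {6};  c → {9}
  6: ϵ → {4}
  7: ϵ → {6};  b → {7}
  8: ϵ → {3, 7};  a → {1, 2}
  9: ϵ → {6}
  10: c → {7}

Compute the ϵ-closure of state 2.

Start with {2}.
From 2 via ϵ: add 7.
From 7 via ϵ: add 6.
From 6 via ϵ: add 4.
No new states can be added; the closed set is {2, 4, 6, 7}.

{2, 4, 6, 7}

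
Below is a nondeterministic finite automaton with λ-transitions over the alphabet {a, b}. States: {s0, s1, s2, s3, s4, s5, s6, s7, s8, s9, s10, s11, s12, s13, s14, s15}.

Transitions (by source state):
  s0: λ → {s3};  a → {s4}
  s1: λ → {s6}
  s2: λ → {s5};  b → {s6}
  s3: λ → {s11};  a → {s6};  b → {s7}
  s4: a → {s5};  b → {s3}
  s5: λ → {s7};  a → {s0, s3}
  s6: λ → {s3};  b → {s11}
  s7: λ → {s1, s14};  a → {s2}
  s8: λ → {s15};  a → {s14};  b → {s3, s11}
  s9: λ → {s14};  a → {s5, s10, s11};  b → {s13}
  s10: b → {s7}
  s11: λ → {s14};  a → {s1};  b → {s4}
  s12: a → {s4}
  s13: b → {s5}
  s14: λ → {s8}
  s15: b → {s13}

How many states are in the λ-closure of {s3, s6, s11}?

Start with {s3, s6, s11}.
From s11 via λ: add s14.
From s14 via λ: add s8.
From s8 via λ: add s15.
λ-closure = {s3, s6, s8, s11, s14, s15}, which has 6 states.

6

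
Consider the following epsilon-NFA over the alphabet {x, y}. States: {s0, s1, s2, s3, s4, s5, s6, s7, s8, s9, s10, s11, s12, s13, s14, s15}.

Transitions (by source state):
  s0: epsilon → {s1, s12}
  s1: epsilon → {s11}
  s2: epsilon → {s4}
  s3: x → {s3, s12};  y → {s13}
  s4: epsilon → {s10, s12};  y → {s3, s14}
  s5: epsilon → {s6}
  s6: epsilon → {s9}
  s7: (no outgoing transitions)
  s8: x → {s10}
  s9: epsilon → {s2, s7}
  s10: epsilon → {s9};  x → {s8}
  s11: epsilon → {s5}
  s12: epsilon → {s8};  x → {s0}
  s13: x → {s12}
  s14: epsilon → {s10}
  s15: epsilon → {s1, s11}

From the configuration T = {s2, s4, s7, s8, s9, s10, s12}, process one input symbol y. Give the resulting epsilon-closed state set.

s4 on y → {s3, s14}.
No y-transition from s2, s7, s8, s9, s10, s12.
Union after reading y: {s3, s14}.
Now take the epsilon-closure:
From s14 via epsilon: add s10.
From s10 via epsilon: add s9.
From s9 via epsilon: add s2, s7.
From s2 via epsilon: add s4.
From s4 via epsilon: add s12.
From s12 via epsilon: add s8.
No new states can be added; the closed set is {s2, s3, s4, s7, s8, s9, s10, s12, s14}.

{s2, s3, s4, s7, s8, s9, s10, s12, s14}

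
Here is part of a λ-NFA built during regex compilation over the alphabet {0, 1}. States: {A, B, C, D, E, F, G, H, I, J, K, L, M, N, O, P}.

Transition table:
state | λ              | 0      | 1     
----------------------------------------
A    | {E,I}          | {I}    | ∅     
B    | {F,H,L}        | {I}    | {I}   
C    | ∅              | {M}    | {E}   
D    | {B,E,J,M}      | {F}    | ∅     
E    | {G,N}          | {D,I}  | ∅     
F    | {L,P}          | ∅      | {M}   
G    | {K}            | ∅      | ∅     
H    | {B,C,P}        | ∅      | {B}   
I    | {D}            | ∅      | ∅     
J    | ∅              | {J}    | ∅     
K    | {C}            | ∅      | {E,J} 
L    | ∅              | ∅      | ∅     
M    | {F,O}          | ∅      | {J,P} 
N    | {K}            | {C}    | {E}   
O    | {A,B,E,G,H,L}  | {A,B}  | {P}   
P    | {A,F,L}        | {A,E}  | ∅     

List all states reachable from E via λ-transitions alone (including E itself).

{C, E, G, K, N}

Start with {E}.
From E via λ: add G, N.
From G via λ: add K.
From K via λ: add C.
No new states can be added; the closed set is {C, E, G, K, N}.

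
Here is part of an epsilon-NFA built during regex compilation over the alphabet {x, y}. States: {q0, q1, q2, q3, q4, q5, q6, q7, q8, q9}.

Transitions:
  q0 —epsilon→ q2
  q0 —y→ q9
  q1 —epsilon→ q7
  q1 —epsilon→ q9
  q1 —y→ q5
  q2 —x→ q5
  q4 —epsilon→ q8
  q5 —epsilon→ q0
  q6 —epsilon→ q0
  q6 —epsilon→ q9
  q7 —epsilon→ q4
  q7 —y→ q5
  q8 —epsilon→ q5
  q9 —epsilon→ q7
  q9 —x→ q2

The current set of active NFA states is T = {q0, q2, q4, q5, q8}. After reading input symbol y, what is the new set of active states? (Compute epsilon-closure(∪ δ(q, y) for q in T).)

{q0, q2, q4, q5, q7, q8, q9}

q0 on y → {q9}.
No y-transition from q2, q4, q5, q8.
Union after reading y: {q9}.
Now take the epsilon-closure:
From q9 via epsilon: add q7.
From q7 via epsilon: add q4.
From q4 via epsilon: add q8.
From q8 via epsilon: add q5.
From q5 via epsilon: add q0.
From q0 via epsilon: add q2.
No new states can be added; the closed set is {q0, q2, q4, q5, q7, q8, q9}.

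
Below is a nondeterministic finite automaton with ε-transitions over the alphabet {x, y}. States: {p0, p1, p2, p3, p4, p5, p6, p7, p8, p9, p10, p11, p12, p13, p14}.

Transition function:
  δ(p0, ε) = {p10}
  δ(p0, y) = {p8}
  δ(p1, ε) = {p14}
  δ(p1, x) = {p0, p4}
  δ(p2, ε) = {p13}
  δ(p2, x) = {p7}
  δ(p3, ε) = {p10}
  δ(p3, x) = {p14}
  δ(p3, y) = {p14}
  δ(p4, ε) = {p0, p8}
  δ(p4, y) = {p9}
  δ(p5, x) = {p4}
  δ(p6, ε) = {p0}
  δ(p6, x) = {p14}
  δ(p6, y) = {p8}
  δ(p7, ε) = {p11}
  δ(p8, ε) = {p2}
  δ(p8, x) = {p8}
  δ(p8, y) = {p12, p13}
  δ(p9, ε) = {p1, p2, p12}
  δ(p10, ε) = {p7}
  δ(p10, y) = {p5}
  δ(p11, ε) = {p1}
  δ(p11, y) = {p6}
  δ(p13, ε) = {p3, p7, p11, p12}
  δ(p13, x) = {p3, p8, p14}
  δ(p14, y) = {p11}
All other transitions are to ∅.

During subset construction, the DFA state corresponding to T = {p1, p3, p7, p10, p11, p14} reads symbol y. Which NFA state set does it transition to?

{p0, p1, p5, p6, p7, p10, p11, p14}

p3 on y → {p14}.
p10 on y → {p5}.
p11 on y → {p6}.
p14 on y → {p11}.
No y-transition from p1, p7.
Union after reading y: {p5, p6, p11, p14}.
Now take the ε-closure:
From p6 via ε: add p0.
From p11 via ε: add p1.
From p0 via ε: add p10.
From p10 via ε: add p7.
No new states can be added; the closed set is {p0, p1, p5, p6, p7, p10, p11, p14}.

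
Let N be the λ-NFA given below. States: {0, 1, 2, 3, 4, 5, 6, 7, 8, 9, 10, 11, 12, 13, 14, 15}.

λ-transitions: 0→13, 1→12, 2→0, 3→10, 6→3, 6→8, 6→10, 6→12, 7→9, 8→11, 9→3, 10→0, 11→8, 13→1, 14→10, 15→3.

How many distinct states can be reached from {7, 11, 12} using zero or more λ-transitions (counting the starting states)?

10

Start with {7, 11, 12}.
From 7 via λ: add 9.
From 11 via λ: add 8.
From 9 via λ: add 3.
From 3 via λ: add 10.
From 10 via λ: add 0.
From 0 via λ: add 13.
From 13 via λ: add 1.
λ-closure = {0, 1, 3, 7, 8, 9, 10, 11, 12, 13}, which has 10 states.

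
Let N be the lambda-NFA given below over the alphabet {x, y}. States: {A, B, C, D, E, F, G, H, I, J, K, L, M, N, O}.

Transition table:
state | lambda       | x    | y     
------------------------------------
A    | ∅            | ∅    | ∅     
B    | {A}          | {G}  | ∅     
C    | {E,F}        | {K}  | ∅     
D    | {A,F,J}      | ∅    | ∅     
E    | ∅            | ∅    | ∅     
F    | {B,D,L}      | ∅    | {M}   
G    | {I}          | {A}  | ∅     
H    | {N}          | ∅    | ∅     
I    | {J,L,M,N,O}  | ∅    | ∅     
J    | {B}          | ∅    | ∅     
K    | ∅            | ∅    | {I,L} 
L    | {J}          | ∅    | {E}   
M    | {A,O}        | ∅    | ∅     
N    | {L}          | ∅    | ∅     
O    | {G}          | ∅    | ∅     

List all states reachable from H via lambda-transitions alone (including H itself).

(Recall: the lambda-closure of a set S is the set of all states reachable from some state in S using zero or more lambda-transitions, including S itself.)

Start with {H}.
From H via lambda: add N.
From N via lambda: add L.
From L via lambda: add J.
From J via lambda: add B.
From B via lambda: add A.
No new states can be added; the closed set is {A, B, H, J, L, N}.

{A, B, H, J, L, N}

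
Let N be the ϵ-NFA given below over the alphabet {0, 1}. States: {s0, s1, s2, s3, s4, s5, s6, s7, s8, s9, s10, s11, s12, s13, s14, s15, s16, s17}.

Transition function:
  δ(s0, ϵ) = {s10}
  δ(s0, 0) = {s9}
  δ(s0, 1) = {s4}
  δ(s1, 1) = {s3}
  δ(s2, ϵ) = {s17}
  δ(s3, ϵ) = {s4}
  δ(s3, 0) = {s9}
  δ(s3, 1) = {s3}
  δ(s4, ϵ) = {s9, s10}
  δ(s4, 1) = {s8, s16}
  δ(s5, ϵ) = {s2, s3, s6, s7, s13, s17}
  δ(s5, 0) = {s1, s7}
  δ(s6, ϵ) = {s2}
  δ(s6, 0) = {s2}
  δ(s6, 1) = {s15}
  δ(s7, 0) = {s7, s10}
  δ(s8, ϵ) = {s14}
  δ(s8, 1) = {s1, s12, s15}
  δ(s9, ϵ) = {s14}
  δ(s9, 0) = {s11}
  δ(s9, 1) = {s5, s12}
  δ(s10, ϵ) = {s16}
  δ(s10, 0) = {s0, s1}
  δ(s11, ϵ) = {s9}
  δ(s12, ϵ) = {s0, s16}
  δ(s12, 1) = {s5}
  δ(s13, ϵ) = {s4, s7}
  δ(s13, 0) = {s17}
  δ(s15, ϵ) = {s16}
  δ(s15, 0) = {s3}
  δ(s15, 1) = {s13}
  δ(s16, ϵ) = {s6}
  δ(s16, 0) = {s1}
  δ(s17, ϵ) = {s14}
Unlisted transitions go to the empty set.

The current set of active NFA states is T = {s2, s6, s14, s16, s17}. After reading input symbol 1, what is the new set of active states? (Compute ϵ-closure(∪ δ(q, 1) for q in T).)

s6 on 1 → {s15}.
No 1-transition from s2, s14, s16, s17.
Union after reading 1: {s15}.
Now take the ϵ-closure:
From s15 via ϵ: add s16.
From s16 via ϵ: add s6.
From s6 via ϵ: add s2.
From s2 via ϵ: add s17.
From s17 via ϵ: add s14.
No new states can be added; the closed set is {s2, s6, s14, s15, s16, s17}.

{s2, s6, s14, s15, s16, s17}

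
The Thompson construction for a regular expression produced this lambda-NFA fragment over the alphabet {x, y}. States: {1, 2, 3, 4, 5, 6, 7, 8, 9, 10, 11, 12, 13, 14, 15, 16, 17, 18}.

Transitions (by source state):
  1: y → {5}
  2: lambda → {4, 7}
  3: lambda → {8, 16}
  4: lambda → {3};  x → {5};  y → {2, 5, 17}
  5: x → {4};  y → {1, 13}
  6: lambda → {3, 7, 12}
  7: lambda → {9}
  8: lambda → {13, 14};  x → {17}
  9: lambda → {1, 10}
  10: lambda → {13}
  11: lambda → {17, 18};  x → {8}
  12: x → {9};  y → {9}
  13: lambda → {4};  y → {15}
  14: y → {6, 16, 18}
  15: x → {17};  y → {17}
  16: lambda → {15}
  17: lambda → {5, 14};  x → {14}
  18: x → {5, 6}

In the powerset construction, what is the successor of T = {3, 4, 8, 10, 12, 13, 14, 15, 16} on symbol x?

4 on x → {5}.
8 on x → {17}.
12 on x → {9}.
15 on x → {17}.
No x-transition from 3, 10, 13, 14, 16.
Union after reading x: {5, 9, 17}.
Now take the lambda-closure:
From 9 via lambda: add 1, 10.
From 17 via lambda: add 14.
From 10 via lambda: add 13.
From 13 via lambda: add 4.
From 4 via lambda: add 3.
From 3 via lambda: add 8, 16.
From 16 via lambda: add 15.
No new states can be added; the closed set is {1, 3, 4, 5, 8, 9, 10, 13, 14, 15, 16, 17}.

{1, 3, 4, 5, 8, 9, 10, 13, 14, 15, 16, 17}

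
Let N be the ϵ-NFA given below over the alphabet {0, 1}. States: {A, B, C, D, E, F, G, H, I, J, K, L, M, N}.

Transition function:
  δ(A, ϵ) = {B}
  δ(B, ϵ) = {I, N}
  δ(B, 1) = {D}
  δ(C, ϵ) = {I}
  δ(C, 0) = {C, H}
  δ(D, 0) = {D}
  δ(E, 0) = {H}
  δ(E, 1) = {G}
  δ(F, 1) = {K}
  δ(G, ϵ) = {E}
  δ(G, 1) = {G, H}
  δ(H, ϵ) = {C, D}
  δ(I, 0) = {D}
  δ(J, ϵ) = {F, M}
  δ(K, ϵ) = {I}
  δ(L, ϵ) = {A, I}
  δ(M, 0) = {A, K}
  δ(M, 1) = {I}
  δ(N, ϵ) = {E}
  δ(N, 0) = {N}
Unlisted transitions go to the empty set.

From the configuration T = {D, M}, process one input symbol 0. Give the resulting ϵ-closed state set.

D on 0 → {D}.
M on 0 → {A, K}.
Union after reading 0: {A, D, K}.
Now take the ϵ-closure:
From A via ϵ: add B.
From K via ϵ: add I.
From B via ϵ: add N.
From N via ϵ: add E.
No new states can be added; the closed set is {A, B, D, E, I, K, N}.

{A, B, D, E, I, K, N}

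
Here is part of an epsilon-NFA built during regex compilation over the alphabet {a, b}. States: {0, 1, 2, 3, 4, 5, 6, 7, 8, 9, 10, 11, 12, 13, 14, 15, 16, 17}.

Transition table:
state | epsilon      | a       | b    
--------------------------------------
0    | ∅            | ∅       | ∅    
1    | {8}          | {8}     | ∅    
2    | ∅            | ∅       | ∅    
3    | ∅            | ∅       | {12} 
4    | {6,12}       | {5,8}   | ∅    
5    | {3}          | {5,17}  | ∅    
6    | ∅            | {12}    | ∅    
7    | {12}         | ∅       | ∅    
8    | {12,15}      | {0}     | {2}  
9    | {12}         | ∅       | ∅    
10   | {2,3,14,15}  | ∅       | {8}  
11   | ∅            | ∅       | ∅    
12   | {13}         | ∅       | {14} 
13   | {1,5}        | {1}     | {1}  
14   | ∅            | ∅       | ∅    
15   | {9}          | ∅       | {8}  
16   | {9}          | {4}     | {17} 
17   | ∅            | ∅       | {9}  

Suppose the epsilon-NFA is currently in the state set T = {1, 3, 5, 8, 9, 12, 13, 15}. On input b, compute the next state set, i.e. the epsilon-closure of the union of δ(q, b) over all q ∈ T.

3 on b → {12}.
8 on b → {2}.
12 on b → {14}.
13 on b → {1}.
15 on b → {8}.
No b-transition from 1, 5, 9.
Union after reading b: {1, 2, 8, 12, 14}.
Now take the epsilon-closure:
From 8 via epsilon: add 15.
From 12 via epsilon: add 13.
From 13 via epsilon: add 5.
From 15 via epsilon: add 9.
From 5 via epsilon: add 3.
No new states can be added; the closed set is {1, 2, 3, 5, 8, 9, 12, 13, 14, 15}.

{1, 2, 3, 5, 8, 9, 12, 13, 14, 15}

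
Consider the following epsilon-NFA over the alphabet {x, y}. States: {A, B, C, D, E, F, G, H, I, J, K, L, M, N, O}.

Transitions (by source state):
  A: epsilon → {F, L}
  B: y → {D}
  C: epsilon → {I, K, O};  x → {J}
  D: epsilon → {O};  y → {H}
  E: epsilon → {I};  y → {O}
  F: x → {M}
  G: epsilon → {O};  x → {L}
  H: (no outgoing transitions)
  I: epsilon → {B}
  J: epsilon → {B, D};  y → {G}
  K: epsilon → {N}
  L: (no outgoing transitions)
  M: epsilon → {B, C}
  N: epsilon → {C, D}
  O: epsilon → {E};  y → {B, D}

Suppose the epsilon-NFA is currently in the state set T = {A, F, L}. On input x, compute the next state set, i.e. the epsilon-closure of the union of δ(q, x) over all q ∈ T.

F on x → {M}.
No x-transition from A, L.
Union after reading x: {M}.
Now take the epsilon-closure:
From M via epsilon: add B, C.
From C via epsilon: add I, K, O.
From K via epsilon: add N.
From O via epsilon: add E.
From N via epsilon: add D.
No new states can be added; the closed set is {B, C, D, E, I, K, M, N, O}.

{B, C, D, E, I, K, M, N, O}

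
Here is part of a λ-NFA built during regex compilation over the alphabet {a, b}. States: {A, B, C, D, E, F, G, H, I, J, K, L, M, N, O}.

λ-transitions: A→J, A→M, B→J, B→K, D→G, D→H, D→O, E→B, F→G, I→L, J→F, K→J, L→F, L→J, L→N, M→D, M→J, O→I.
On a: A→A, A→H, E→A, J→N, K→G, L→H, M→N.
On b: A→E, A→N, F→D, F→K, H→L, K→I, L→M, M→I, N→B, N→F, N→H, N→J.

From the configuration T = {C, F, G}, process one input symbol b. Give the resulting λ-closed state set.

{D, F, G, H, I, J, K, L, N, O}

F on b → {D, K}.
No b-transition from C, G.
Union after reading b: {D, K}.
Now take the λ-closure:
From D via λ: add G, H, O.
From K via λ: add J.
From J via λ: add F.
From O via λ: add I.
From I via λ: add L.
From L via λ: add N.
No new states can be added; the closed set is {D, F, G, H, I, J, K, L, N, O}.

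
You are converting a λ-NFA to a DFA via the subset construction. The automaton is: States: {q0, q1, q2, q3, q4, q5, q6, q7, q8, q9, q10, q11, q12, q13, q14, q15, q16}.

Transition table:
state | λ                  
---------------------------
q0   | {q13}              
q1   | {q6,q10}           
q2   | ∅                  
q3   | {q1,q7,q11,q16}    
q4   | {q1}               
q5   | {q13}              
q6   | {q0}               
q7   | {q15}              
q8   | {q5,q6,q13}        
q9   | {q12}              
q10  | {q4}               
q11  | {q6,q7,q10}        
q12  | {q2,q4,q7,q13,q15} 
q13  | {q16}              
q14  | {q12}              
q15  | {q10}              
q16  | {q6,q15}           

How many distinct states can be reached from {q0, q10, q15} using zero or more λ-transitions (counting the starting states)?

8

Start with {q0, q10, q15}.
From q0 via λ: add q13.
From q10 via λ: add q4.
From q4 via λ: add q1.
From q13 via λ: add q16.
From q1 via λ: add q6.
λ-closure = {q0, q1, q4, q6, q10, q13, q15, q16}, which has 8 states.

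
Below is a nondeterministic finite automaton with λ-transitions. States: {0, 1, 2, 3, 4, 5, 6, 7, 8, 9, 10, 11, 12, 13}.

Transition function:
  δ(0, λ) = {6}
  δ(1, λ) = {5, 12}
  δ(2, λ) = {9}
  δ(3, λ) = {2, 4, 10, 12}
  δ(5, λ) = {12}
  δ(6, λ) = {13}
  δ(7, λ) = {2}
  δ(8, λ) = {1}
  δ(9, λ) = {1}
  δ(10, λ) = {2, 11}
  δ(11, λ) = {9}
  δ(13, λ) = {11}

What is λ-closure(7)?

{1, 2, 5, 7, 9, 12}

Start with {7}.
From 7 via λ: add 2.
From 2 via λ: add 9.
From 9 via λ: add 1.
From 1 via λ: add 5, 12.
No new states can be added; the closed set is {1, 2, 5, 7, 9, 12}.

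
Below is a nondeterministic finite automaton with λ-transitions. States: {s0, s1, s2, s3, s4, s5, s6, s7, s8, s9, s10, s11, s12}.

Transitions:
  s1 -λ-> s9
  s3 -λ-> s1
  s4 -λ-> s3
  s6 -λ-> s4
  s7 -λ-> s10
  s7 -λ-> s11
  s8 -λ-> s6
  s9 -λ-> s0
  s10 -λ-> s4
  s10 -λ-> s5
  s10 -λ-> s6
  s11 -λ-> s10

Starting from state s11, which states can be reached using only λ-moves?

Start with {s11}.
From s11 via λ: add s10.
From s10 via λ: add s4, s5, s6.
From s4 via λ: add s3.
From s3 via λ: add s1.
From s1 via λ: add s9.
From s9 via λ: add s0.
No new states can be added; the closed set is {s0, s1, s3, s4, s5, s6, s9, s10, s11}.

{s0, s1, s3, s4, s5, s6, s9, s10, s11}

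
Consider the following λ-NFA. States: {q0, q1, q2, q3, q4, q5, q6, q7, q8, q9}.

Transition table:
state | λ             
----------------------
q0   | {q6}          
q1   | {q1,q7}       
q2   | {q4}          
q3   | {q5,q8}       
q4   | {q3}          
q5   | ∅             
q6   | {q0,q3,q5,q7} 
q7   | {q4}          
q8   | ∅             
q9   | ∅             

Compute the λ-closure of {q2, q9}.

Start with {q2, q9}.
From q2 via λ: add q4.
From q4 via λ: add q3.
From q3 via λ: add q5, q8.
No new states can be added; the closed set is {q2, q3, q4, q5, q8, q9}.

{q2, q3, q4, q5, q8, q9}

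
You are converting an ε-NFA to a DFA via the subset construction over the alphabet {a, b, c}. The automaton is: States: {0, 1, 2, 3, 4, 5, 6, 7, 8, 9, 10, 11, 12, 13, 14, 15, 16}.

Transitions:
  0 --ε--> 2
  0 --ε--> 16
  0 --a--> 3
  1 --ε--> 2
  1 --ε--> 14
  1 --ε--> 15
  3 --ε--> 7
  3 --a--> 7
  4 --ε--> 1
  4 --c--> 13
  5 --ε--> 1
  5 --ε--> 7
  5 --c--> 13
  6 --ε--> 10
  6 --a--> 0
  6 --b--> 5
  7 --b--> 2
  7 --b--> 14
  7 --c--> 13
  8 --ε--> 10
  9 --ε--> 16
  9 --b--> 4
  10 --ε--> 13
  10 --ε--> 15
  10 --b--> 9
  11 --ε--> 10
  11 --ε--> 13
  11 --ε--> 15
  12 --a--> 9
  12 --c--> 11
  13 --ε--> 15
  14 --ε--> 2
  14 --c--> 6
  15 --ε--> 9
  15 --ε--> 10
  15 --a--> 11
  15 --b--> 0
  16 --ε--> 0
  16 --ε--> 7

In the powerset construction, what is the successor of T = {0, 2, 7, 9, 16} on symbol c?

7 on c → {13}.
No c-transition from 0, 2, 9, 16.
Union after reading c: {13}.
Now take the ε-closure:
From 13 via ε: add 15.
From 15 via ε: add 9, 10.
From 9 via ε: add 16.
From 16 via ε: add 0, 7.
From 0 via ε: add 2.
No new states can be added; the closed set is {0, 2, 7, 9, 10, 13, 15, 16}.

{0, 2, 7, 9, 10, 13, 15, 16}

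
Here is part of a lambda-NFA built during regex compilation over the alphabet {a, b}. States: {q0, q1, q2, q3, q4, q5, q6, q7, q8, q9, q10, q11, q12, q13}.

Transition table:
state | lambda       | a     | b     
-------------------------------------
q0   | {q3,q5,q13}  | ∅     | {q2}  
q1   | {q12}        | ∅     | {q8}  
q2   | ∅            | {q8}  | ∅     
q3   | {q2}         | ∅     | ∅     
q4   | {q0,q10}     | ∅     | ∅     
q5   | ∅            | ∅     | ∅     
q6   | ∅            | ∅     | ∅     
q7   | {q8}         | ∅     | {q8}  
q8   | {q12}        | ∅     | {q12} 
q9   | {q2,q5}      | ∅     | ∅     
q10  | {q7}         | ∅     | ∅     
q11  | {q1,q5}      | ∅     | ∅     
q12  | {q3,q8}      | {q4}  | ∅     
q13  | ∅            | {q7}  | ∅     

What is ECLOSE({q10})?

Start with {q10}.
From q10 via lambda: add q7.
From q7 via lambda: add q8.
From q8 via lambda: add q12.
From q12 via lambda: add q3.
From q3 via lambda: add q2.
No new states can be added; the closed set is {q2, q3, q7, q8, q10, q12}.

{q2, q3, q7, q8, q10, q12}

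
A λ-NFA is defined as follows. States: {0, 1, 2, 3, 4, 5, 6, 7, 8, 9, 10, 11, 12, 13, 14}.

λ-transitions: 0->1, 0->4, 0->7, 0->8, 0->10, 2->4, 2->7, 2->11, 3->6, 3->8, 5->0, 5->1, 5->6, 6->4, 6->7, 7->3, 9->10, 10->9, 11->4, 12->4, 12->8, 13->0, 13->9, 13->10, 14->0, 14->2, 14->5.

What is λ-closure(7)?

{3, 4, 6, 7, 8}

Start with {7}.
From 7 via λ: add 3.
From 3 via λ: add 6, 8.
From 6 via λ: add 4.
No new states can be added; the closed set is {3, 4, 6, 7, 8}.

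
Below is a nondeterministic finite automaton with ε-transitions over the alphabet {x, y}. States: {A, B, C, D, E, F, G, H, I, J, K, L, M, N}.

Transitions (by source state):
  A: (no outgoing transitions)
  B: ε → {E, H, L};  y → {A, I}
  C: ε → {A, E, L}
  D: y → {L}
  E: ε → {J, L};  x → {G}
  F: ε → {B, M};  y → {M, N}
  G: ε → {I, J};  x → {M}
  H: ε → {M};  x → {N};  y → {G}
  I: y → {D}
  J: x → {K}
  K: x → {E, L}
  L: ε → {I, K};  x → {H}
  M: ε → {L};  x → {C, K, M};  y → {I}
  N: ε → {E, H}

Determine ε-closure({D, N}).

Start with {D, N}.
From N via ε: add E, H.
From E via ε: add J, L.
From H via ε: add M.
From L via ε: add I, K.
No new states can be added; the closed set is {D, E, H, I, J, K, L, M, N}.

{D, E, H, I, J, K, L, M, N}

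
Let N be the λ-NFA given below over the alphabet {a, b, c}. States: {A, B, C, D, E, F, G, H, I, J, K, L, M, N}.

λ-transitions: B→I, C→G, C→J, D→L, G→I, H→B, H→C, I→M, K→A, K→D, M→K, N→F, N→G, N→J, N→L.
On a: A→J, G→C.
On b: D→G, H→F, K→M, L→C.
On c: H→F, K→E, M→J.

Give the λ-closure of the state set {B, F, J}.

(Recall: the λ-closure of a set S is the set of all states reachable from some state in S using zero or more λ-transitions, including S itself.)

{A, B, D, F, I, J, K, L, M}

Start with {B, F, J}.
From B via λ: add I.
From I via λ: add M.
From M via λ: add K.
From K via λ: add A, D.
From D via λ: add L.
No new states can be added; the closed set is {A, B, D, F, I, J, K, L, M}.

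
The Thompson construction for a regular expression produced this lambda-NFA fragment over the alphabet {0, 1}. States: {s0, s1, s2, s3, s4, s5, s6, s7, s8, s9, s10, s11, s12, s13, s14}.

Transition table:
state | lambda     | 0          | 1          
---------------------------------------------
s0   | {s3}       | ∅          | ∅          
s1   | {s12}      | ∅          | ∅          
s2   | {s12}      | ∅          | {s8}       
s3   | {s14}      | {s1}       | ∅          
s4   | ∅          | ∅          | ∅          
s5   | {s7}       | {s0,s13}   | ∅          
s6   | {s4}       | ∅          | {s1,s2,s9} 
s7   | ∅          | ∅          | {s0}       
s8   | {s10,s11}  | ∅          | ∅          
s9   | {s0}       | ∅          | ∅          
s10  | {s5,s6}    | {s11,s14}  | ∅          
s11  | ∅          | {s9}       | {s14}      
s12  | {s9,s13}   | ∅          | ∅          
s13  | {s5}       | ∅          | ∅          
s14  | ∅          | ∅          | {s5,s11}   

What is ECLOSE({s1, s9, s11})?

Start with {s1, s9, s11}.
From s1 via lambda: add s12.
From s9 via lambda: add s0.
From s0 via lambda: add s3.
From s12 via lambda: add s13.
From s3 via lambda: add s14.
From s13 via lambda: add s5.
From s5 via lambda: add s7.
No new states can be added; the closed set is {s0, s1, s3, s5, s7, s9, s11, s12, s13, s14}.

{s0, s1, s3, s5, s7, s9, s11, s12, s13, s14}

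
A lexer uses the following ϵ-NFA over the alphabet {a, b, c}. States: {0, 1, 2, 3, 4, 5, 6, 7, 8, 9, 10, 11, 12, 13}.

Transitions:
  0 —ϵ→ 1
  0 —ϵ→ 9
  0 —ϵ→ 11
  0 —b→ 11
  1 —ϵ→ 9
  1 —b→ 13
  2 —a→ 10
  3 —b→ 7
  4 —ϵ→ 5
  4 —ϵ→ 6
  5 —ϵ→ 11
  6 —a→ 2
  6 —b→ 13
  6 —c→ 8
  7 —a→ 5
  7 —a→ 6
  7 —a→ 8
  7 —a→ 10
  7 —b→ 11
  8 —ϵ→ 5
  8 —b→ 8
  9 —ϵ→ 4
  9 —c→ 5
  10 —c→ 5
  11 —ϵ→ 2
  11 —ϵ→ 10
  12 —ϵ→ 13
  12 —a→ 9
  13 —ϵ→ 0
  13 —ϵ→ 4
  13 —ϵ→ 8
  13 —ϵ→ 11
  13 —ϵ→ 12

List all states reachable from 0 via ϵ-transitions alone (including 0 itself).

Start with {0}.
From 0 via ϵ: add 1, 9, 11.
From 9 via ϵ: add 4.
From 11 via ϵ: add 2, 10.
From 4 via ϵ: add 5, 6.
No new states can be added; the closed set is {0, 1, 2, 4, 5, 6, 9, 10, 11}.

{0, 1, 2, 4, 5, 6, 9, 10, 11}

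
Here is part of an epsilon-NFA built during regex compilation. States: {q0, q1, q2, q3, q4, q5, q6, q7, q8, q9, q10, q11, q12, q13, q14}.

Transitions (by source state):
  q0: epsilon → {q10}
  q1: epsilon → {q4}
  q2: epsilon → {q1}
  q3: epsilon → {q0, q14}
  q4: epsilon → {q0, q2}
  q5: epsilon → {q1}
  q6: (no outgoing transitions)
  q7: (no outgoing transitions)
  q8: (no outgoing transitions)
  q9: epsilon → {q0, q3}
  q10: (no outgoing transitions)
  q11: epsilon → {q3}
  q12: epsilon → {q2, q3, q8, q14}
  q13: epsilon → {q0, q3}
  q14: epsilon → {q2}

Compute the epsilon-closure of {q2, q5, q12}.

Start with {q2, q5, q12}.
From q2 via epsilon: add q1.
From q12 via epsilon: add q3, q8, q14.
From q1 via epsilon: add q4.
From q3 via epsilon: add q0.
From q0 via epsilon: add q10.
No new states can be added; the closed set is {q0, q1, q2, q3, q4, q5, q8, q10, q12, q14}.

{q0, q1, q2, q3, q4, q5, q8, q10, q12, q14}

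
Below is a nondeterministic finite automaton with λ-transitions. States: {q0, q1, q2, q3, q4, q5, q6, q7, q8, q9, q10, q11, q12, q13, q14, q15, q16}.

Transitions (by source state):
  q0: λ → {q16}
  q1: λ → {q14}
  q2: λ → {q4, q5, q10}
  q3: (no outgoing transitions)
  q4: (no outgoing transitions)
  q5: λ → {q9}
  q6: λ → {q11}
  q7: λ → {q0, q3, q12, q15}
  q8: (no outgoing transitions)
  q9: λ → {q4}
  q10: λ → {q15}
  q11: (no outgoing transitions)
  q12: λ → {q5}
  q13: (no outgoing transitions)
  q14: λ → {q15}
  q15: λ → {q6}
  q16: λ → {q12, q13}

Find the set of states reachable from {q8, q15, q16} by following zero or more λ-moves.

{q4, q5, q6, q8, q9, q11, q12, q13, q15, q16}

Start with {q8, q15, q16}.
From q15 via λ: add q6.
From q16 via λ: add q12, q13.
From q6 via λ: add q11.
From q12 via λ: add q5.
From q5 via λ: add q9.
From q9 via λ: add q4.
No new states can be added; the closed set is {q4, q5, q6, q8, q9, q11, q12, q13, q15, q16}.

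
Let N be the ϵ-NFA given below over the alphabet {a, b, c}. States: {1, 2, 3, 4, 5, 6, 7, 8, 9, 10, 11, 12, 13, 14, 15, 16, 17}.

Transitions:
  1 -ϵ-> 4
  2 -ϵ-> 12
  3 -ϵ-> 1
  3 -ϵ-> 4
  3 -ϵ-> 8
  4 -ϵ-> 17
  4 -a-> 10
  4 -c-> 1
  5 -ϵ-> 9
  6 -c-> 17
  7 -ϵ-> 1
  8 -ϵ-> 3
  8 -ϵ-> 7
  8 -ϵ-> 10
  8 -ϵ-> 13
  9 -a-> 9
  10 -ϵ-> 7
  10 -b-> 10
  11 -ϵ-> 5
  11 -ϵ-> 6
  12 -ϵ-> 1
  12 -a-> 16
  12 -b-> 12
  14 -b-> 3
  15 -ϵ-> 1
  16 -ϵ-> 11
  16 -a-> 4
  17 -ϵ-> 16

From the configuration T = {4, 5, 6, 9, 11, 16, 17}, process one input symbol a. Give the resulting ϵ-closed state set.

4 on a → {10}.
9 on a → {9}.
16 on a → {4}.
No a-transition from 5, 6, 11, 17.
Union after reading a: {4, 9, 10}.
Now take the ϵ-closure:
From 4 via ϵ: add 17.
From 10 via ϵ: add 7.
From 7 via ϵ: add 1.
From 17 via ϵ: add 16.
From 16 via ϵ: add 11.
From 11 via ϵ: add 5, 6.
No new states can be added; the closed set is {1, 4, 5, 6, 7, 9, 10, 11, 16, 17}.

{1, 4, 5, 6, 7, 9, 10, 11, 16, 17}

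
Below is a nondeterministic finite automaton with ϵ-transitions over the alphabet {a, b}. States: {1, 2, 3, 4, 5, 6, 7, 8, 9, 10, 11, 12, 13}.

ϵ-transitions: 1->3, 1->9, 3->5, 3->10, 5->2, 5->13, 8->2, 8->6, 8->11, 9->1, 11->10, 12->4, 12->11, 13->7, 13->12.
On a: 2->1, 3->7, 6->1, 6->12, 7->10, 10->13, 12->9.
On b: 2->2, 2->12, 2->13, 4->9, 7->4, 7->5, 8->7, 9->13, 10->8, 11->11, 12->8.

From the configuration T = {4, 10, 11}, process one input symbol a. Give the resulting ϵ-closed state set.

10 on a → {13}.
No a-transition from 4, 11.
Union after reading a: {13}.
Now take the ϵ-closure:
From 13 via ϵ: add 7, 12.
From 12 via ϵ: add 4, 11.
From 11 via ϵ: add 10.
No new states can be added; the closed set is {4, 7, 10, 11, 12, 13}.

{4, 7, 10, 11, 12, 13}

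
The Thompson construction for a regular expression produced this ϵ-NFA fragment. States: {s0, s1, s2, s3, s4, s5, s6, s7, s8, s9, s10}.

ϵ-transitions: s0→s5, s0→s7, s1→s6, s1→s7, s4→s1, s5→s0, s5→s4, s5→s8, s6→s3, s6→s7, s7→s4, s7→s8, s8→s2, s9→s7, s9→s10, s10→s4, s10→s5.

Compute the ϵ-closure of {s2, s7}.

Start with {s2, s7}.
From s7 via ϵ: add s4, s8.
From s4 via ϵ: add s1.
From s1 via ϵ: add s6.
From s6 via ϵ: add s3.
No new states can be added; the closed set is {s1, s2, s3, s4, s6, s7, s8}.

{s1, s2, s3, s4, s6, s7, s8}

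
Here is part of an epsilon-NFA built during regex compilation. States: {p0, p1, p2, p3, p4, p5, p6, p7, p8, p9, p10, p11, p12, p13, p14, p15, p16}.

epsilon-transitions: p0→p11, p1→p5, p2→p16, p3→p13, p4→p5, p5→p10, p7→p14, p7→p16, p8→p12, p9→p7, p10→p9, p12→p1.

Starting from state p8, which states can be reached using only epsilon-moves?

{p1, p5, p7, p8, p9, p10, p12, p14, p16}

Start with {p8}.
From p8 via epsilon: add p12.
From p12 via epsilon: add p1.
From p1 via epsilon: add p5.
From p5 via epsilon: add p10.
From p10 via epsilon: add p9.
From p9 via epsilon: add p7.
From p7 via epsilon: add p14, p16.
No new states can be added; the closed set is {p1, p5, p7, p8, p9, p10, p12, p14, p16}.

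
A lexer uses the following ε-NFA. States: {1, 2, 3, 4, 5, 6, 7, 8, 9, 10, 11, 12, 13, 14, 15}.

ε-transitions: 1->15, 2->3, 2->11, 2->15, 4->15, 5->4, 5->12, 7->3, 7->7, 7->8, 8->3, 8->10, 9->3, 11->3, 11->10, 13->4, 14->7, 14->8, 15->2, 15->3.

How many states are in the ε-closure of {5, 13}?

Start with {5, 13}.
From 5 via ε: add 4, 12.
From 4 via ε: add 15.
From 15 via ε: add 2, 3.
From 2 via ε: add 11.
From 11 via ε: add 10.
ε-closure = {2, 3, 4, 5, 10, 11, 12, 13, 15}, which has 9 states.

9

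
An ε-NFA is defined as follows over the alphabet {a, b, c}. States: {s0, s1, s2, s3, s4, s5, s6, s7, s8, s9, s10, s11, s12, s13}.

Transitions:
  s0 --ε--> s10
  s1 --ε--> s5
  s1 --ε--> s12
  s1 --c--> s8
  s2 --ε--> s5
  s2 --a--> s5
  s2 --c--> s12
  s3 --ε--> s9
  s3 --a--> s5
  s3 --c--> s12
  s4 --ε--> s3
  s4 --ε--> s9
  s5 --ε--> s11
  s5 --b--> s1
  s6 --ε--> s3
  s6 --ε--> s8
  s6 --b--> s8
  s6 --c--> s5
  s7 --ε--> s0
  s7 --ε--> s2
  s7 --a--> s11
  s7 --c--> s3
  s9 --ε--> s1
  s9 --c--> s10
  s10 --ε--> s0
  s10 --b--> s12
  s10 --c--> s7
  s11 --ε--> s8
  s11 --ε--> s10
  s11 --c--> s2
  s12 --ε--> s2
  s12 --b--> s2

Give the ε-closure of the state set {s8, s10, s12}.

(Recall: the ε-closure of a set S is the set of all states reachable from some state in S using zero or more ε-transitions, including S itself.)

Start with {s8, s10, s12}.
From s10 via ε: add s0.
From s12 via ε: add s2.
From s2 via ε: add s5.
From s5 via ε: add s11.
No new states can be added; the closed set is {s0, s2, s5, s8, s10, s11, s12}.

{s0, s2, s5, s8, s10, s11, s12}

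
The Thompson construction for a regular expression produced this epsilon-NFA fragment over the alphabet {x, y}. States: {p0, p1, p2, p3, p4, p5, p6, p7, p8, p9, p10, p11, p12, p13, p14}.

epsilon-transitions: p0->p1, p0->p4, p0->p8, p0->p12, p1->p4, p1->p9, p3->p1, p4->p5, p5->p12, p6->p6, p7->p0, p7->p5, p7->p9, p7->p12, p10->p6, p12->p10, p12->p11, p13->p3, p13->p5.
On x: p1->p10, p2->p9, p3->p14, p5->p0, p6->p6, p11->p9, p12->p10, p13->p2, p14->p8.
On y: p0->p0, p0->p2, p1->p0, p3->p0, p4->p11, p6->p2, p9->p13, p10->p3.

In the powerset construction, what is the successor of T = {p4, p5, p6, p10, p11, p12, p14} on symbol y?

p4 on y → {p11}.
p6 on y → {p2}.
p10 on y → {p3}.
No y-transition from p5, p11, p12, p14.
Union after reading y: {p2, p3, p11}.
Now take the epsilon-closure:
From p3 via epsilon: add p1.
From p1 via epsilon: add p4, p9.
From p4 via epsilon: add p5.
From p5 via epsilon: add p12.
From p12 via epsilon: add p10.
From p10 via epsilon: add p6.
No new states can be added; the closed set is {p1, p2, p3, p4, p5, p6, p9, p10, p11, p12}.

{p1, p2, p3, p4, p5, p6, p9, p10, p11, p12}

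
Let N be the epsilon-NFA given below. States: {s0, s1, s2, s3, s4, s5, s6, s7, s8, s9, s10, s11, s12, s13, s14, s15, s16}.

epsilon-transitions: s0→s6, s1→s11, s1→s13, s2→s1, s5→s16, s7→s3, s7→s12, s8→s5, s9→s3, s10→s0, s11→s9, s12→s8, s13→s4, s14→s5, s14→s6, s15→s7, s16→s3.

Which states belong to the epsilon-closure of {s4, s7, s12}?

Start with {s4, s7, s12}.
From s7 via epsilon: add s3.
From s12 via epsilon: add s8.
From s8 via epsilon: add s5.
From s5 via epsilon: add s16.
No new states can be added; the closed set is {s3, s4, s5, s7, s8, s12, s16}.

{s3, s4, s5, s7, s8, s12, s16}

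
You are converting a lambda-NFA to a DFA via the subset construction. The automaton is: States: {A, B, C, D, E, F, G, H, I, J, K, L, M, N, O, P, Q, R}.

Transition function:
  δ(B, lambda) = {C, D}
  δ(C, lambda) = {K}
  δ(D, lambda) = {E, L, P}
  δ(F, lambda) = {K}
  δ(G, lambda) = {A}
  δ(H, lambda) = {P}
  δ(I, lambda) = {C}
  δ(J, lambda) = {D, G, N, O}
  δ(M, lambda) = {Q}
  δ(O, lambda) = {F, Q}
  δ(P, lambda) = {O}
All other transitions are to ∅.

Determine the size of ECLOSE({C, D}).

9

Start with {C, D}.
From C via lambda: add K.
From D via lambda: add E, L, P.
From P via lambda: add O.
From O via lambda: add F, Q.
lambda-closure = {C, D, E, F, K, L, O, P, Q}, which has 9 states.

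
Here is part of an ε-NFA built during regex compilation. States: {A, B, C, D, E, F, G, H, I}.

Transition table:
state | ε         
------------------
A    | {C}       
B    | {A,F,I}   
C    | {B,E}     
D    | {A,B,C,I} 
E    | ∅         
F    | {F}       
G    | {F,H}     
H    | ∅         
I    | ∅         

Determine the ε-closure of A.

Start with {A}.
From A via ε: add C.
From C via ε: add B, E.
From B via ε: add F, I.
No new states can be added; the closed set is {A, B, C, E, F, I}.

{A, B, C, E, F, I}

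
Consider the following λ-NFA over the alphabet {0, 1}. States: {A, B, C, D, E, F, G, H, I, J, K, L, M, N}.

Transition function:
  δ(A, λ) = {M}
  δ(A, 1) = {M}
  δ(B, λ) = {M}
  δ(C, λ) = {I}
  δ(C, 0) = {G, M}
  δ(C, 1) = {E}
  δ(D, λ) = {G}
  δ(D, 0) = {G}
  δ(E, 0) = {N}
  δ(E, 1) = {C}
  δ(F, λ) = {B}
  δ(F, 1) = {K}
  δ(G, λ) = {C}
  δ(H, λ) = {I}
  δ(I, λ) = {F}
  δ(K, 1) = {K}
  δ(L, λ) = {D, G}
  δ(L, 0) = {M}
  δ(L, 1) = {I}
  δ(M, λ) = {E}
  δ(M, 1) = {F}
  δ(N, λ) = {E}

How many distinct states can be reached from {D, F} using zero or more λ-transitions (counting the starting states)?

8

Start with {D, F}.
From D via λ: add G.
From F via λ: add B.
From B via λ: add M.
From G via λ: add C.
From C via λ: add I.
From M via λ: add E.
λ-closure = {B, C, D, E, F, G, I, M}, which has 8 states.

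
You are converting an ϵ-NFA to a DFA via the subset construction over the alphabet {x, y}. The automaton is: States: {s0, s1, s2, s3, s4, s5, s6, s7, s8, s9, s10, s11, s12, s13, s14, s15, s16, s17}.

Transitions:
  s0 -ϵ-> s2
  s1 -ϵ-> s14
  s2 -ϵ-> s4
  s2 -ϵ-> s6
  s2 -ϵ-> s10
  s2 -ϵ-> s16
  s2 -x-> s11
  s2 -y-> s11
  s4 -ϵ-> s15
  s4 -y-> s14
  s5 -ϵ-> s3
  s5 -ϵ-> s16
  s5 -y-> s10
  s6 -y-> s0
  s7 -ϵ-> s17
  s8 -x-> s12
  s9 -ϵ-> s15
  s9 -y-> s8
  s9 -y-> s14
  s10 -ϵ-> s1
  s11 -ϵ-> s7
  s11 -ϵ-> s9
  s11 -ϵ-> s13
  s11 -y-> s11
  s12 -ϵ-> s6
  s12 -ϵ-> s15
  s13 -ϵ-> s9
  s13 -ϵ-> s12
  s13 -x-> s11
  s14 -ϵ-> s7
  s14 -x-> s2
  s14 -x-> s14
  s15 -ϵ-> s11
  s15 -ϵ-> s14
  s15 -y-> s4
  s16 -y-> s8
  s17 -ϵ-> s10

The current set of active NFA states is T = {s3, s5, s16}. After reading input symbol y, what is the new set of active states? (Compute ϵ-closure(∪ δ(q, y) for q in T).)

{s1, s7, s8, s10, s14, s17}

s5 on y → {s10}.
s16 on y → {s8}.
No y-transition from s3.
Union after reading y: {s8, s10}.
Now take the ϵ-closure:
From s10 via ϵ: add s1.
From s1 via ϵ: add s14.
From s14 via ϵ: add s7.
From s7 via ϵ: add s17.
No new states can be added; the closed set is {s1, s7, s8, s10, s14, s17}.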